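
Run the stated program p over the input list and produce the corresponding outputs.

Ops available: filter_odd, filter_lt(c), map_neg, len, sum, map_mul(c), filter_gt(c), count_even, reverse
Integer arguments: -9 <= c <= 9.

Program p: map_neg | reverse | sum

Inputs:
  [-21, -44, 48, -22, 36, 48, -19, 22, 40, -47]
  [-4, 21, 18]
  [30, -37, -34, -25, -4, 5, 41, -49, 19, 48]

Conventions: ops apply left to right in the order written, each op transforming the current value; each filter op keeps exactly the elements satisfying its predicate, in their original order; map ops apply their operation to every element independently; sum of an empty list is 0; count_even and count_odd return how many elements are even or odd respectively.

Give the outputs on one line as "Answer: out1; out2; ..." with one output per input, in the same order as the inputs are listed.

Execution, op by op:
  [-21, -44, 48, -22, 36, 48, -19, 22, 40, -47] -> [21, 44, -48, 22, -36, -48, 19, -22, -40, 47] -> [47, -40, -22, 19, -48, -36, 22, -48, 44, 21] -> -41
  [-4, 21, 18] -> [4, -21, -18] -> [-18, -21, 4] -> -35
  [30, -37, -34, -25, -4, 5, 41, -49, 19, 48] -> [-30, 37, 34, 25, 4, -5, -41, 49, -19, -48] -> [-48, -19, 49, -41, -5, 4, 25, 34, 37, -30] -> 6

-41; -35; 6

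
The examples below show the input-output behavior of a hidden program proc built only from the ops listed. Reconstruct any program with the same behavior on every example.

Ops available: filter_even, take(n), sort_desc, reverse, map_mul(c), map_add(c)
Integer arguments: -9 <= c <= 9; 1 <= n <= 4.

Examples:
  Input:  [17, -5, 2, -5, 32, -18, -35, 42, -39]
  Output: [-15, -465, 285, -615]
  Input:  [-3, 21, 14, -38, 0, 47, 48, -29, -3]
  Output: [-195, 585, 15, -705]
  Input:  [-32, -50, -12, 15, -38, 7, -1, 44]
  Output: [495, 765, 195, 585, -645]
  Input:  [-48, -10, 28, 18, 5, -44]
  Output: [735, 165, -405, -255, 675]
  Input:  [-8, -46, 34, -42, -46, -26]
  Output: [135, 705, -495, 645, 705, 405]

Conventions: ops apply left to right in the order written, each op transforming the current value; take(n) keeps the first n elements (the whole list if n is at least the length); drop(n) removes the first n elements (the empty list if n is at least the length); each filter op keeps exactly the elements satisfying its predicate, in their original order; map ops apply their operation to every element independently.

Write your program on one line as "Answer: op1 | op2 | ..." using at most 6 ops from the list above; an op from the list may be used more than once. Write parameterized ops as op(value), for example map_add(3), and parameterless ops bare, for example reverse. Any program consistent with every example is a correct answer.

filter_even | map_mul(3) | reverse | map_add(-3) | map_mul(-5) | reverse

Check, running the answer program on each example:
  [17, -5, 2, -5, 32, -18, -35, 42, -39] -> [2, 32, -18, 42] -> [6, 96, -54, 126] -> [126, -54, 96, 6] -> [123, -57, 93, 3] -> [-615, 285, -465, -15] -> [-15, -465, 285, -615]
  [-3, 21, 14, -38, 0, 47, 48, -29, -3] -> [14, -38, 0, 48] -> [42, -114, 0, 144] -> [144, 0, -114, 42] -> [141, -3, -117, 39] -> [-705, 15, 585, -195] -> [-195, 585, 15, -705]
  [-32, -50, -12, 15, -38, 7, -1, 44] -> [-32, -50, -12, -38, 44] -> [-96, -150, -36, -114, 132] -> [132, -114, -36, -150, -96] -> [129, -117, -39, -153, -99] -> [-645, 585, 195, 765, 495] -> [495, 765, 195, 585, -645]
  [-48, -10, 28, 18, 5, -44] -> [-48, -10, 28, 18, -44] -> [-144, -30, 84, 54, -132] -> [-132, 54, 84, -30, -144] -> [-135, 51, 81, -33, -147] -> [675, -255, -405, 165, 735] -> [735, 165, -405, -255, 675]
  [-8, -46, 34, -42, -46, -26] -> [-8, -46, 34, -42, -46, -26] -> [-24, -138, 102, -126, -138, -78] -> [-78, -138, -126, 102, -138, -24] -> [-81, -141, -129, 99, -141, -27] -> [405, 705, 645, -495, 705, 135] -> [135, 705, -495, 645, 705, 405]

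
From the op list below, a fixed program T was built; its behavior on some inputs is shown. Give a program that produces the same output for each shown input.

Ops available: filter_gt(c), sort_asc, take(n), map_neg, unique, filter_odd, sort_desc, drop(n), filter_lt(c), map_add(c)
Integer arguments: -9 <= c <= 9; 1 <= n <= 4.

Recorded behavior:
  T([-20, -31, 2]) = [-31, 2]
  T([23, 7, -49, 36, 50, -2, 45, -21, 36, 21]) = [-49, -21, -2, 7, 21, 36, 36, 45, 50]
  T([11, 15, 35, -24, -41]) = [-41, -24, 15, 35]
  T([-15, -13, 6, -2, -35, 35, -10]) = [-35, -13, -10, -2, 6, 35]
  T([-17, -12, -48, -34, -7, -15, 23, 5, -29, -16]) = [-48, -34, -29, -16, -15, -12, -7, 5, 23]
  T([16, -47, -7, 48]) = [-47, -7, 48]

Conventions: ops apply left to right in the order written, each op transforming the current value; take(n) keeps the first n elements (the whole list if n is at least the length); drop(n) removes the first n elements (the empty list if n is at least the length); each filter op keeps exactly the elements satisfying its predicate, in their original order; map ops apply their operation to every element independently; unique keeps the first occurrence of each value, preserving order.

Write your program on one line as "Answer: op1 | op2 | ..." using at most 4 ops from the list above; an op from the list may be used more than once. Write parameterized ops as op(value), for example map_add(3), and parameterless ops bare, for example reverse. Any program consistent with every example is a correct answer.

drop(1) | sort_desc | sort_asc

Check, running the answer program on each example:
  [-20, -31, 2] -> [-31, 2] -> [2, -31] -> [-31, 2]
  [23, 7, -49, 36, 50, -2, 45, -21, 36, 21] -> [7, -49, 36, 50, -2, 45, -21, 36, 21] -> [50, 45, 36, 36, 21, 7, -2, -21, -49] -> [-49, -21, -2, 7, 21, 36, 36, 45, 50]
  [11, 15, 35, -24, -41] -> [15, 35, -24, -41] -> [35, 15, -24, -41] -> [-41, -24, 15, 35]
  [-15, -13, 6, -2, -35, 35, -10] -> [-13, 6, -2, -35, 35, -10] -> [35, 6, -2, -10, -13, -35] -> [-35, -13, -10, -2, 6, 35]
  [-17, -12, -48, -34, -7, -15, 23, 5, -29, -16] -> [-12, -48, -34, -7, -15, 23, 5, -29, -16] -> [23, 5, -7, -12, -15, -16, -29, -34, -48] -> [-48, -34, -29, -16, -15, -12, -7, 5, 23]
  [16, -47, -7, 48] -> [-47, -7, 48] -> [48, -7, -47] -> [-47, -7, 48]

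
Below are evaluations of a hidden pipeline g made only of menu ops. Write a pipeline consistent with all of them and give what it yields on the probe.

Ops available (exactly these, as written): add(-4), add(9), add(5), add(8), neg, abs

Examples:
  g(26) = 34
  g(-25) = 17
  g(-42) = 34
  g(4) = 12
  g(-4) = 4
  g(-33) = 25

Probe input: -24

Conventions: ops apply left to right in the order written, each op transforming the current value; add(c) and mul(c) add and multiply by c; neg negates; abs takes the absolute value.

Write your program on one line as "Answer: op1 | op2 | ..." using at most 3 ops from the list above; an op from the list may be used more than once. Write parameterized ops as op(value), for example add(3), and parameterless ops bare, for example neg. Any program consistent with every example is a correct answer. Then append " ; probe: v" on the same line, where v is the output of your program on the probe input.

add(8) | abs ; probe: 16

Check, running the answer program on each example:
  26 -> 34 -> 34
  -25 -> -17 -> 17
  -42 -> -34 -> 34
  4 -> 12 -> 12
  -4 -> 4 -> 4
  -33 -> -25 -> 25
  probe: -24 -> -16 -> 16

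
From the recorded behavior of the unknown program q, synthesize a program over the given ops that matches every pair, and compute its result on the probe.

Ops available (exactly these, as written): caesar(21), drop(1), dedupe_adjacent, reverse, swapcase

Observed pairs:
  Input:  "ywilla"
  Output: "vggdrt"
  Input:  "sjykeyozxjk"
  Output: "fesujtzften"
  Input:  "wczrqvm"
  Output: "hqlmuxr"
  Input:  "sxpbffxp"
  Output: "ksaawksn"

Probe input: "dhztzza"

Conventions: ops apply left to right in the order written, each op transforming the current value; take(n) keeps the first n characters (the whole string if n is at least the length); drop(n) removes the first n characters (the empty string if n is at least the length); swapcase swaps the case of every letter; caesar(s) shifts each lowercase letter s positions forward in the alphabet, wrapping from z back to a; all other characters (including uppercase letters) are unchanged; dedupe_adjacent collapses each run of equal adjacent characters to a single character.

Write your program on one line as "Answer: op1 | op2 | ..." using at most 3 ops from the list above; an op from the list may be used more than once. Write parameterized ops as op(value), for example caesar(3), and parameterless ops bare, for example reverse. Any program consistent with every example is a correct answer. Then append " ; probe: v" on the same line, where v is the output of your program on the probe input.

reverse | caesar(21) ; probe: "vuuoucy"

Check, running the answer program on each example:
  "ywilla" -> "alliwy" -> "vggdrt"
  "sjykeyozxjk" -> "kjxzoyekyjs" -> "fesujtzften"
  "wczrqvm" -> "mvqrzcw" -> "hqlmuxr"
  "sxpbffxp" -> "pxffbpxs" -> "ksaawksn"
  probe: "dhztzza" -> "azztzhd" -> "vuuoucy"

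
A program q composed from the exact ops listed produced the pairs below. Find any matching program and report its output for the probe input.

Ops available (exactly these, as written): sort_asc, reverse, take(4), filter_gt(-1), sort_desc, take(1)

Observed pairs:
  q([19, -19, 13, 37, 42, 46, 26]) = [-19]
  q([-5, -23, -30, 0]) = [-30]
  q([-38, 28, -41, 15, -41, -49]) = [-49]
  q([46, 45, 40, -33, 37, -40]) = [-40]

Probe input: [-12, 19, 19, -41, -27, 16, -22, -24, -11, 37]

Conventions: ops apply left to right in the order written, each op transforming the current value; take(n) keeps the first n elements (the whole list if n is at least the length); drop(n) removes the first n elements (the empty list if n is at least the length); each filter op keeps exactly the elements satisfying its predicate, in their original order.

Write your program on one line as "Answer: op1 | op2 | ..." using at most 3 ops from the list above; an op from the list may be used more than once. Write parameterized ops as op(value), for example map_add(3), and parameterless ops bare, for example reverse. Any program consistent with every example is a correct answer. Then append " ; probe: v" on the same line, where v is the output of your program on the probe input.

sort_asc | take(1) ; probe: [-41]

Check, running the answer program on each example:
  [19, -19, 13, 37, 42, 46, 26] -> [-19, 13, 19, 26, 37, 42, 46] -> [-19]
  [-5, -23, -30, 0] -> [-30, -23, -5, 0] -> [-30]
  [-38, 28, -41, 15, -41, -49] -> [-49, -41, -41, -38, 15, 28] -> [-49]
  [46, 45, 40, -33, 37, -40] -> [-40, -33, 37, 40, 45, 46] -> [-40]
  probe: [-12, 19, 19, -41, -27, 16, -22, -24, -11, 37] -> [-41, -27, -24, -22, -12, -11, 16, 19, 19, 37] -> [-41]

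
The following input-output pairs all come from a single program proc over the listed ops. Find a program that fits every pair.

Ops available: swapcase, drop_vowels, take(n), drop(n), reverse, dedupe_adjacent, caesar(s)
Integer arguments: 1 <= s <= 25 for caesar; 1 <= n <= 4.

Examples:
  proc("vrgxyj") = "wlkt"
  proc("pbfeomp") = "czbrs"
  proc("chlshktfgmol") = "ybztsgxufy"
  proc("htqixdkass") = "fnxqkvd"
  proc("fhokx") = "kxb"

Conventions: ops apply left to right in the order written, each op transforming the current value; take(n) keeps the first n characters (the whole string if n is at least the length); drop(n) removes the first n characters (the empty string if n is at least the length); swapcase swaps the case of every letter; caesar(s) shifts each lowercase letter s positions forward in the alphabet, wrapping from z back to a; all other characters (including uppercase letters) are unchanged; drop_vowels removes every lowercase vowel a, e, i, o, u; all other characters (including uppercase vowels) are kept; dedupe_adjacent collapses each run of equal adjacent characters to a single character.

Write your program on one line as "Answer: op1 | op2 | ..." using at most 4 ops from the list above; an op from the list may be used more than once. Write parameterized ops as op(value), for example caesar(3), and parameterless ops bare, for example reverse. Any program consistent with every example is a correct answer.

caesar(13) | dedupe_adjacent | drop(2) | reverse

Check, running the answer program on each example:
  "vrgxyj" -> "ietklw" -> "ietklw" -> "tklw" -> "wlkt"
  "pbfeomp" -> "cosrbzc" -> "cosrbzc" -> "srbzc" -> "czbrs"
  "chlshktfgmol" -> "puyfuxgstzby" -> "puyfuxgstzby" -> "yfuxgstzby" -> "ybztsgxufy"
  "htqixdkass" -> "ugdvkqxnff" -> "ugdvkqxnf" -> "dvkqxnf" -> "fnxqkvd"
  "fhokx" -> "subxk" -> "subxk" -> "bxk" -> "kxb"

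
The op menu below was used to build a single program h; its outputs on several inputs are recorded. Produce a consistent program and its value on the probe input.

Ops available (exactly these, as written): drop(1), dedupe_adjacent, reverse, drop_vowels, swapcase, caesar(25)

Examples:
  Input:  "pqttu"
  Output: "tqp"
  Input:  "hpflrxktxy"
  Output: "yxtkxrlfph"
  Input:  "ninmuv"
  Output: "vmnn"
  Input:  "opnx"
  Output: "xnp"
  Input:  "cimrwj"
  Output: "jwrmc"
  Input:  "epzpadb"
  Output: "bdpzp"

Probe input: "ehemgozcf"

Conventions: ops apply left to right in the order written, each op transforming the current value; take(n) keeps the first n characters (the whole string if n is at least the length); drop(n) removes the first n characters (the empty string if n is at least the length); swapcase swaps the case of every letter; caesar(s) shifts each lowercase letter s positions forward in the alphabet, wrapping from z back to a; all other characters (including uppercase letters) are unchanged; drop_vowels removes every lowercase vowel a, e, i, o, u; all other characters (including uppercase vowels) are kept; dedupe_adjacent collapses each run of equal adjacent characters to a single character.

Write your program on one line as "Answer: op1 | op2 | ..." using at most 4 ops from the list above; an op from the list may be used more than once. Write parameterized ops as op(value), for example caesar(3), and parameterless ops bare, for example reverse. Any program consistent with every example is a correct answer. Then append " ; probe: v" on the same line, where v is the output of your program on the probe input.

dedupe_adjacent | drop_vowels | reverse ; probe: "fczgmh"

Check, running the answer program on each example:
  "pqttu" -> "pqtu" -> "pqt" -> "tqp"
  "hpflrxktxy" -> "hpflrxktxy" -> "hpflrxktxy" -> "yxtkxrlfph"
  "ninmuv" -> "ninmuv" -> "nnmv" -> "vmnn"
  "opnx" -> "opnx" -> "pnx" -> "xnp"
  "cimrwj" -> "cimrwj" -> "cmrwj" -> "jwrmc"
  "epzpadb" -> "epzpadb" -> "pzpdb" -> "bdpzp"
  probe: "ehemgozcf" -> "ehemgozcf" -> "hmgzcf" -> "fczgmh"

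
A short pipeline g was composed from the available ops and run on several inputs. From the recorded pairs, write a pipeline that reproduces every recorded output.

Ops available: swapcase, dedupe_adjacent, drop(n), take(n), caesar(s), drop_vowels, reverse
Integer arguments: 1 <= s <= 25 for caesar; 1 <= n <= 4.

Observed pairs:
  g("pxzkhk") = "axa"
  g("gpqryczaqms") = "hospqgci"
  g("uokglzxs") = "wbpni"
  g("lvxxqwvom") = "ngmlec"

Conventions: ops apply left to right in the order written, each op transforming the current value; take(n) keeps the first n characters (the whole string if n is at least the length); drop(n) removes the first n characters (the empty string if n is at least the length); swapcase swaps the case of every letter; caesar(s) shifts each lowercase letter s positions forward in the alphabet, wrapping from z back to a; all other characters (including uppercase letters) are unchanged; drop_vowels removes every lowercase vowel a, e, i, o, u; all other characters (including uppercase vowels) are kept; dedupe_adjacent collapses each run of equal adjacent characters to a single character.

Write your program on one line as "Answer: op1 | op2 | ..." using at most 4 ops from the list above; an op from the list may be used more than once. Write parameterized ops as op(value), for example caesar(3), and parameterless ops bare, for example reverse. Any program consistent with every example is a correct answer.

caesar(15) | caesar(1) | drop(3)

Check, running the answer program on each example:
  "pxzkhk" -> "emozwz" -> "fnpaxa" -> "axa"
  "gpqryczaqms" -> "vefgnropfbh" -> "wfghospqgci" -> "hospqgci"
  "uokglzxs" -> "jdzvaomh" -> "keawbpni" -> "wbpni"
  "lvxxqwvom" -> "akmmflkdb" -> "blnngmlec" -> "ngmlec"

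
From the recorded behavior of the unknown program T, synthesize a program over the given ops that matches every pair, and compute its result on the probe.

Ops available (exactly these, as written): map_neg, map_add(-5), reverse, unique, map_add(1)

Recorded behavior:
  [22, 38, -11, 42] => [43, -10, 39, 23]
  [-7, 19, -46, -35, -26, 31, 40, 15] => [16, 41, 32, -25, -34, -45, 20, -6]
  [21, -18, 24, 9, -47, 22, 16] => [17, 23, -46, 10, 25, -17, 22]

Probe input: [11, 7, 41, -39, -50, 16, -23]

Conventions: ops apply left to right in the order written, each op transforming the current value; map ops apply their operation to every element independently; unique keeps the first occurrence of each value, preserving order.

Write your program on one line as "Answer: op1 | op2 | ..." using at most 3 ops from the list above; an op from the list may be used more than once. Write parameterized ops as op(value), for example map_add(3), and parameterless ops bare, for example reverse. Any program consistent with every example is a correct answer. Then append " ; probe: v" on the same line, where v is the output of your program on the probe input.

map_add(1) | reverse ; probe: [-22, 17, -49, -38, 42, 8, 12]

Check, running the answer program on each example:
  [22, 38, -11, 42] -> [23, 39, -10, 43] -> [43, -10, 39, 23]
  [-7, 19, -46, -35, -26, 31, 40, 15] -> [-6, 20, -45, -34, -25, 32, 41, 16] -> [16, 41, 32, -25, -34, -45, 20, -6]
  [21, -18, 24, 9, -47, 22, 16] -> [22, -17, 25, 10, -46, 23, 17] -> [17, 23, -46, 10, 25, -17, 22]
  probe: [11, 7, 41, -39, -50, 16, -23] -> [12, 8, 42, -38, -49, 17, -22] -> [-22, 17, -49, -38, 42, 8, 12]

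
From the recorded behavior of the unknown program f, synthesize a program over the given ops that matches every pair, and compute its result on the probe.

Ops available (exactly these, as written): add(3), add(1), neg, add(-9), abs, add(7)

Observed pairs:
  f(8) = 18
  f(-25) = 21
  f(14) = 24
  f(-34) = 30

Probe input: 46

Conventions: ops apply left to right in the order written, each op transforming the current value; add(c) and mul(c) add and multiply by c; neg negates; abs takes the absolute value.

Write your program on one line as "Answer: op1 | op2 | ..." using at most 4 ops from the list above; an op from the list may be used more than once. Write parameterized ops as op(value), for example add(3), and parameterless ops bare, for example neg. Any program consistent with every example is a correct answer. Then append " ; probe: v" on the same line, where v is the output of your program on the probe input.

add(7) | abs | add(3) ; probe: 56

Check, running the answer program on each example:
  8 -> 15 -> 15 -> 18
  -25 -> -18 -> 18 -> 21
  14 -> 21 -> 21 -> 24
  -34 -> -27 -> 27 -> 30
  probe: 46 -> 53 -> 53 -> 56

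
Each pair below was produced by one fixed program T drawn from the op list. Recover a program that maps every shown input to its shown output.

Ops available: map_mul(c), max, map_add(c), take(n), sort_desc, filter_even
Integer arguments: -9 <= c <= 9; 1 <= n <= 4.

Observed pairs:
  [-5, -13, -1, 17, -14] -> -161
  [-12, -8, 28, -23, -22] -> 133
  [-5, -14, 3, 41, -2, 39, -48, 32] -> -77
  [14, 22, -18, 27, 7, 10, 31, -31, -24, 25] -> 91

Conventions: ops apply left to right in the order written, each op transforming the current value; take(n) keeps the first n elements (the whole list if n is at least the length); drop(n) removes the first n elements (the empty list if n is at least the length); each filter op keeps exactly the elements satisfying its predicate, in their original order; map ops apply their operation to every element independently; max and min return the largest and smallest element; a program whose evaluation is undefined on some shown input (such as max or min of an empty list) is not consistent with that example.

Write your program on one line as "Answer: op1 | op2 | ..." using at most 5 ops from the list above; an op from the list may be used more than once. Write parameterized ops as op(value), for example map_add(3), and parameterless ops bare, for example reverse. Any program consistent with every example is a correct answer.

filter_even | take(3) | map_add(-9) | map_mul(7) | max

Check, running the answer program on each example:
  [-5, -13, -1, 17, -14] -> [-14] -> [-14] -> [-23] -> [-161] -> -161
  [-12, -8, 28, -23, -22] -> [-12, -8, 28, -22] -> [-12, -8, 28] -> [-21, -17, 19] -> [-147, -119, 133] -> 133
  [-5, -14, 3, 41, -2, 39, -48, 32] -> [-14, -2, -48, 32] -> [-14, -2, -48] -> [-23, -11, -57] -> [-161, -77, -399] -> -77
  [14, 22, -18, 27, 7, 10, 31, -31, -24, 25] -> [14, 22, -18, 10, -24] -> [14, 22, -18] -> [5, 13, -27] -> [35, 91, -189] -> 91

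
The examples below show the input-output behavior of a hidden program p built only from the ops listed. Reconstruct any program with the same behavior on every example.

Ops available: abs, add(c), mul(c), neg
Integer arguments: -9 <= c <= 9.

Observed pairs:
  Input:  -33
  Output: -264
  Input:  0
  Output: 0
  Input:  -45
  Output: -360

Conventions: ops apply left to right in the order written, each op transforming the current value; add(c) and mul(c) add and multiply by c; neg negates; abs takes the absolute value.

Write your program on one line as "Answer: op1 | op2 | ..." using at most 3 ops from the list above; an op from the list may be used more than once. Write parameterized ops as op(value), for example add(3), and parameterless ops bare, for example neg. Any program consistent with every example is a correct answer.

mul(-8) | neg

Check, running the answer program on each example:
  -33 -> 264 -> -264
  0 -> 0 -> 0
  -45 -> 360 -> -360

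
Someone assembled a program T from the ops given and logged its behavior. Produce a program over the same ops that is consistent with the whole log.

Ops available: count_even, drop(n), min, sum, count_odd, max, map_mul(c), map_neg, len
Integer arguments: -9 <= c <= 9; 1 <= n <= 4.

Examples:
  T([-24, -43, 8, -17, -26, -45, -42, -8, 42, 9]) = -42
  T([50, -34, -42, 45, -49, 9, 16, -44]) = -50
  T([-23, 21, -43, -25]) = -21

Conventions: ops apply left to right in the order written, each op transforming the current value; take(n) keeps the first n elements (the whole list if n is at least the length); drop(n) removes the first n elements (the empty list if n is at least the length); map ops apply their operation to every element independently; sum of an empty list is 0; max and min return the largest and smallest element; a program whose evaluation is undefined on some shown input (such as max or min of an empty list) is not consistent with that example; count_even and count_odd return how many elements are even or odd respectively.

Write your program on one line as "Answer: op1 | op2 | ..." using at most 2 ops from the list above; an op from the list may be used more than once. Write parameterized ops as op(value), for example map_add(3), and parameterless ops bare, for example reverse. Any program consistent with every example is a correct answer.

map_neg | min

Check, running the answer program on each example:
  [-24, -43, 8, -17, -26, -45, -42, -8, 42, 9] -> [24, 43, -8, 17, 26, 45, 42, 8, -42, -9] -> -42
  [50, -34, -42, 45, -49, 9, 16, -44] -> [-50, 34, 42, -45, 49, -9, -16, 44] -> -50
  [-23, 21, -43, -25] -> [23, -21, 43, 25] -> -21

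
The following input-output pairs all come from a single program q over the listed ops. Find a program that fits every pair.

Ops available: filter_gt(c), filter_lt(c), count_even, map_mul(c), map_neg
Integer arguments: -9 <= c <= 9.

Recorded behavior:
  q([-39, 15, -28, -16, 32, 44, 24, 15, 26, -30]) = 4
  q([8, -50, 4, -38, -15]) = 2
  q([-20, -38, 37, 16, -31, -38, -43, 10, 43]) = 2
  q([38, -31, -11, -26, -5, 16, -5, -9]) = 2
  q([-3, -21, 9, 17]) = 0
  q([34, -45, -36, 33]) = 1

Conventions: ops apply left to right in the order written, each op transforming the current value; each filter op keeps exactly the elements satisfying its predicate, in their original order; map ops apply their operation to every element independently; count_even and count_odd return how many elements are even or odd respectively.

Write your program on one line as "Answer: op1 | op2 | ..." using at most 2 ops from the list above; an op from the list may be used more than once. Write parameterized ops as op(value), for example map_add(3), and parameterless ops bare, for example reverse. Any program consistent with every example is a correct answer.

filter_gt(-9) | count_even

Check, running the answer program on each example:
  [-39, 15, -28, -16, 32, 44, 24, 15, 26, -30] -> [15, 32, 44, 24, 15, 26] -> 4
  [8, -50, 4, -38, -15] -> [8, 4] -> 2
  [-20, -38, 37, 16, -31, -38, -43, 10, 43] -> [37, 16, 10, 43] -> 2
  [38, -31, -11, -26, -5, 16, -5, -9] -> [38, -5, 16, -5] -> 2
  [-3, -21, 9, 17] -> [-3, 9, 17] -> 0
  [34, -45, -36, 33] -> [34, 33] -> 1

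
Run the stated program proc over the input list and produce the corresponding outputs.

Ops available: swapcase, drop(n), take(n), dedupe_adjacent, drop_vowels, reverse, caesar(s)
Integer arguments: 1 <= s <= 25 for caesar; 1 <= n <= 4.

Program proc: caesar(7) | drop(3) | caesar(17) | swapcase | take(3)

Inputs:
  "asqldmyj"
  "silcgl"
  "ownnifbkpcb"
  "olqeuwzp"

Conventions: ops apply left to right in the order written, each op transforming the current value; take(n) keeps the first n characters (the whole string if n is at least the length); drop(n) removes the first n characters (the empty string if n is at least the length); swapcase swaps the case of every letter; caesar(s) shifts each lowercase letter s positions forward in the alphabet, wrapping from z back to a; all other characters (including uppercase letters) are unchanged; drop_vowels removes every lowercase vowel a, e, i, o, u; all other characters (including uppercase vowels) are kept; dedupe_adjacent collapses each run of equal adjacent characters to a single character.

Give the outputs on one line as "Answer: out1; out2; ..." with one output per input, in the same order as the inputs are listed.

"JBK"; "AEJ"; "LGD"; "CSU"

Execution, op by op:
  "asqldmyj" -> "hzxsktfq" -> "sktfq" -> "jbkwh" -> "JBKWH" -> "JBK"
  "silcgl" -> "zpsjns" -> "jns" -> "aej" -> "AEJ" -> "AEJ"
  "ownnifbkpcb" -> "vduupmirwji" -> "upmirwji" -> "lgdzinaz" -> "LGDZINAZ" -> "LGD"
  "olqeuwzp" -> "vsxlbdgw" -> "lbdgw" -> "csuxn" -> "CSUXN" -> "CSU"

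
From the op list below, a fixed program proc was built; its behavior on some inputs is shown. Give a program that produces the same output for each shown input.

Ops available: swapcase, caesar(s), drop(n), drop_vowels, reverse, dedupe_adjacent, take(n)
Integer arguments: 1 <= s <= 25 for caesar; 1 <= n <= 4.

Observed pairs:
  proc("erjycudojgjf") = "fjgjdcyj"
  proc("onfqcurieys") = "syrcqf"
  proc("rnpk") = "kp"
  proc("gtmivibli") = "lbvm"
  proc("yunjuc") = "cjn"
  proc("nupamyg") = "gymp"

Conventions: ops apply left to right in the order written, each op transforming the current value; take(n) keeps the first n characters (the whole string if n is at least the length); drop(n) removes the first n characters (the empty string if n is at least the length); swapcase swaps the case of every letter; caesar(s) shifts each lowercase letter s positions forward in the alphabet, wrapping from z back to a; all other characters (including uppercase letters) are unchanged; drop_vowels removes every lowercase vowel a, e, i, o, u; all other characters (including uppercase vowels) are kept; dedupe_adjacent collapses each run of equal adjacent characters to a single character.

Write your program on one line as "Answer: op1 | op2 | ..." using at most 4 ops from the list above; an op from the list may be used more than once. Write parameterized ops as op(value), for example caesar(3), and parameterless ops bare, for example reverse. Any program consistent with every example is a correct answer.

drop(2) | drop_vowels | reverse

Check, running the answer program on each example:
  "erjycudojgjf" -> "jycudojgjf" -> "jycdjgjf" -> "fjgjdcyj"
  "onfqcurieys" -> "fqcurieys" -> "fqcrys" -> "syrcqf"
  "rnpk" -> "pk" -> "pk" -> "kp"
  "gtmivibli" -> "mivibli" -> "mvbl" -> "lbvm"
  "yunjuc" -> "njuc" -> "njc" -> "cjn"
  "nupamyg" -> "pamyg" -> "pmyg" -> "gymp"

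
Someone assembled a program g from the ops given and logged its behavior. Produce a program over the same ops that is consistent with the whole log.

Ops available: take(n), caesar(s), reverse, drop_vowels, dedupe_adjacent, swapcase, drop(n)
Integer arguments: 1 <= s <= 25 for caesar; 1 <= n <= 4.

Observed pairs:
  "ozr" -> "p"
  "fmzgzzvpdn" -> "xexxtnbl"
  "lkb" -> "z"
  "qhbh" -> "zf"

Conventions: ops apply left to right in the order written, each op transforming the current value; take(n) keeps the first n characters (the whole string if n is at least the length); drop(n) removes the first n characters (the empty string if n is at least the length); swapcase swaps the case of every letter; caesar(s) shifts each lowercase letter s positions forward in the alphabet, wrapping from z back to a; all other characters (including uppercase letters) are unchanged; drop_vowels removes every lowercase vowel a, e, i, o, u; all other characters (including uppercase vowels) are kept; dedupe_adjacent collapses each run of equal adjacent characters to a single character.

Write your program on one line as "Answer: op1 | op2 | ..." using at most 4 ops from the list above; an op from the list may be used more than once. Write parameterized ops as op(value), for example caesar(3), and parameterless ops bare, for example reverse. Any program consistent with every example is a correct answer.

drop(2) | caesar(12) | caesar(12)

Check, running the answer program on each example:
  "ozr" -> "r" -> "d" -> "p"
  "fmzgzzvpdn" -> "zgzzvpdn" -> "lsllhbpz" -> "xexxtnbl"
  "lkb" -> "b" -> "n" -> "z"
  "qhbh" -> "bh" -> "nt" -> "zf"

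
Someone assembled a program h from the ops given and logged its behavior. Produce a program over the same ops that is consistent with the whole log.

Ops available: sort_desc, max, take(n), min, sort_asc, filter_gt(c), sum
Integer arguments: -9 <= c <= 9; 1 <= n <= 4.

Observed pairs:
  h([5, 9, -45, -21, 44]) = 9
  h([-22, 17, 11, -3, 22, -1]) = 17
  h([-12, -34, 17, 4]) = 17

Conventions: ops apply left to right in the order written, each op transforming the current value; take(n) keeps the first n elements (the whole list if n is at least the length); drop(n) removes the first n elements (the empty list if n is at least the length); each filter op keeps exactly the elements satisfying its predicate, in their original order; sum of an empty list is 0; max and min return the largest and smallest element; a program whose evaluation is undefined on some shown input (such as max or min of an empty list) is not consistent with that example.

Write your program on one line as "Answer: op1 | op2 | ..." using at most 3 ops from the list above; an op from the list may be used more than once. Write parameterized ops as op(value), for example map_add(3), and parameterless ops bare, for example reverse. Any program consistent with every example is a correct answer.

take(4) | max

Check, running the answer program on each example:
  [5, 9, -45, -21, 44] -> [5, 9, -45, -21] -> 9
  [-22, 17, 11, -3, 22, -1] -> [-22, 17, 11, -3] -> 17
  [-12, -34, 17, 4] -> [-12, -34, 17, 4] -> 17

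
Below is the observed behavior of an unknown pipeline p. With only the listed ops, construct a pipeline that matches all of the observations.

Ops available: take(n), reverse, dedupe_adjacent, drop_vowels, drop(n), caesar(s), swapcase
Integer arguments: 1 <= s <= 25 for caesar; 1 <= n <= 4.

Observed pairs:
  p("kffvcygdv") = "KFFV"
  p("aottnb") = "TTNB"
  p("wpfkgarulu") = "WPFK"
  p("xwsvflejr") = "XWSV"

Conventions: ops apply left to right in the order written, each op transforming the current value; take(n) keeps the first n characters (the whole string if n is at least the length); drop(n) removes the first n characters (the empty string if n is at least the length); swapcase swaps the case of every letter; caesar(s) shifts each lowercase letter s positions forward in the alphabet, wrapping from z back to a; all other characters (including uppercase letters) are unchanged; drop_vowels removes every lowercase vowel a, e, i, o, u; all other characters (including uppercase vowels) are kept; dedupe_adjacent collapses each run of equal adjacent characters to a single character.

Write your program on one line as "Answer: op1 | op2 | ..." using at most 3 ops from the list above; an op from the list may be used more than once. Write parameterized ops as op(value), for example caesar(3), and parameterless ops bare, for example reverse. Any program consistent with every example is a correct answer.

drop_vowels | swapcase | take(4)

Check, running the answer program on each example:
  "kffvcygdv" -> "kffvcygdv" -> "KFFVCYGDV" -> "KFFV"
  "aottnb" -> "ttnb" -> "TTNB" -> "TTNB"
  "wpfkgarulu" -> "wpfkgrl" -> "WPFKGRL" -> "WPFK"
  "xwsvflejr" -> "xwsvfljr" -> "XWSVFLJR" -> "XWSV"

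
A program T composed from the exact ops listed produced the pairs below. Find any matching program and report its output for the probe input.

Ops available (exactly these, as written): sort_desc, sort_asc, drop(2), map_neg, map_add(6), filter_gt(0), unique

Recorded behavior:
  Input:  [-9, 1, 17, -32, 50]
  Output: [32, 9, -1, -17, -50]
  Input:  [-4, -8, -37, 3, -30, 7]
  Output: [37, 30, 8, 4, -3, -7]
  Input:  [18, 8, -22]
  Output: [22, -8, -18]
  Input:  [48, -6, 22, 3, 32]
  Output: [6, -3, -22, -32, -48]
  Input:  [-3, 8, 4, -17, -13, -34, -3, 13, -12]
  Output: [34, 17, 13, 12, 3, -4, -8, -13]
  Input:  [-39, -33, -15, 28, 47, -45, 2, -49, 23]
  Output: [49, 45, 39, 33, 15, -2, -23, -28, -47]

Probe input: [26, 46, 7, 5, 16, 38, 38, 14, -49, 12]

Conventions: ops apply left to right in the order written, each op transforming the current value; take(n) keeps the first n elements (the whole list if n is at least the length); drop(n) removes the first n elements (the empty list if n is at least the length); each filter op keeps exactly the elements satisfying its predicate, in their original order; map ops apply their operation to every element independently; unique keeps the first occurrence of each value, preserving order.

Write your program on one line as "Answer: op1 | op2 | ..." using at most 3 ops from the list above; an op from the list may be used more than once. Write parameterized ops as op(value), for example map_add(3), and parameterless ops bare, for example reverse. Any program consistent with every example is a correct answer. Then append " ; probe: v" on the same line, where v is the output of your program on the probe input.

sort_asc | unique | map_neg ; probe: [49, -5, -7, -12, -14, -16, -26, -38, -46]

Check, running the answer program on each example:
  [-9, 1, 17, -32, 50] -> [-32, -9, 1, 17, 50] -> [-32, -9, 1, 17, 50] -> [32, 9, -1, -17, -50]
  [-4, -8, -37, 3, -30, 7] -> [-37, -30, -8, -4, 3, 7] -> [-37, -30, -8, -4, 3, 7] -> [37, 30, 8, 4, -3, -7]
  [18, 8, -22] -> [-22, 8, 18] -> [-22, 8, 18] -> [22, -8, -18]
  [48, -6, 22, 3, 32] -> [-6, 3, 22, 32, 48] -> [-6, 3, 22, 32, 48] -> [6, -3, -22, -32, -48]
  [-3, 8, 4, -17, -13, -34, -3, 13, -12] -> [-34, -17, -13, -12, -3, -3, 4, 8, 13] -> [-34, -17, -13, -12, -3, 4, 8, 13] -> [34, 17, 13, 12, 3, -4, -8, -13]
  [-39, -33, -15, 28, 47, -45, 2, -49, 23] -> [-49, -45, -39, -33, -15, 2, 23, 28, 47] -> [-49, -45, -39, -33, -15, 2, 23, 28, 47] -> [49, 45, 39, 33, 15, -2, -23, -28, -47]
  probe: [26, 46, 7, 5, 16, 38, 38, 14, -49, 12] -> [-49, 5, 7, 12, 14, 16, 26, 38, 38, 46] -> [-49, 5, 7, 12, 14, 16, 26, 38, 46] -> [49, -5, -7, -12, -14, -16, -26, -38, -46]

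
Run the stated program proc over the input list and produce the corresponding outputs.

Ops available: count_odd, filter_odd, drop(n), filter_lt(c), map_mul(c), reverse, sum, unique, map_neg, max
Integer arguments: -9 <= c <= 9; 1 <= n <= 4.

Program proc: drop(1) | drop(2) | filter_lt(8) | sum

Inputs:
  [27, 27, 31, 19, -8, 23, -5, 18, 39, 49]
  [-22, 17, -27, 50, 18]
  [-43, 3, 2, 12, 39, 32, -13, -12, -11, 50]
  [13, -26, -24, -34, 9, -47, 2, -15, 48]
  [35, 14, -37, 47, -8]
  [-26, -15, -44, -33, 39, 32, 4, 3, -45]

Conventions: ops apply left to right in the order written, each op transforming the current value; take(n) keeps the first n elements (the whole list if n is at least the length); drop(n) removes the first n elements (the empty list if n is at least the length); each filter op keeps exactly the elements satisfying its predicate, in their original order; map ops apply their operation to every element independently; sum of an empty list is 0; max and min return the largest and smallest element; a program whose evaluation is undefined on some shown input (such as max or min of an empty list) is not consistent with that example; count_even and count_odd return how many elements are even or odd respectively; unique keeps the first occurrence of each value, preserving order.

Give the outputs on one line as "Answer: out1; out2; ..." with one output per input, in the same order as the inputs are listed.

Execution, op by op:
  [27, 27, 31, 19, -8, 23, -5, 18, 39, 49] -> [27, 31, 19, -8, 23, -5, 18, 39, 49] -> [19, -8, 23, -5, 18, 39, 49] -> [-8, -5] -> -13
  [-22, 17, -27, 50, 18] -> [17, -27, 50, 18] -> [50, 18] -> [] -> 0
  [-43, 3, 2, 12, 39, 32, -13, -12, -11, 50] -> [3, 2, 12, 39, 32, -13, -12, -11, 50] -> [12, 39, 32, -13, -12, -11, 50] -> [-13, -12, -11] -> -36
  [13, -26, -24, -34, 9, -47, 2, -15, 48] -> [-26, -24, -34, 9, -47, 2, -15, 48] -> [-34, 9, -47, 2, -15, 48] -> [-34, -47, 2, -15] -> -94
  [35, 14, -37, 47, -8] -> [14, -37, 47, -8] -> [47, -8] -> [-8] -> -8
  [-26, -15, -44, -33, 39, 32, 4, 3, -45] -> [-15, -44, -33, 39, 32, 4, 3, -45] -> [-33, 39, 32, 4, 3, -45] -> [-33, 4, 3, -45] -> -71

-13; 0; -36; -94; -8; -71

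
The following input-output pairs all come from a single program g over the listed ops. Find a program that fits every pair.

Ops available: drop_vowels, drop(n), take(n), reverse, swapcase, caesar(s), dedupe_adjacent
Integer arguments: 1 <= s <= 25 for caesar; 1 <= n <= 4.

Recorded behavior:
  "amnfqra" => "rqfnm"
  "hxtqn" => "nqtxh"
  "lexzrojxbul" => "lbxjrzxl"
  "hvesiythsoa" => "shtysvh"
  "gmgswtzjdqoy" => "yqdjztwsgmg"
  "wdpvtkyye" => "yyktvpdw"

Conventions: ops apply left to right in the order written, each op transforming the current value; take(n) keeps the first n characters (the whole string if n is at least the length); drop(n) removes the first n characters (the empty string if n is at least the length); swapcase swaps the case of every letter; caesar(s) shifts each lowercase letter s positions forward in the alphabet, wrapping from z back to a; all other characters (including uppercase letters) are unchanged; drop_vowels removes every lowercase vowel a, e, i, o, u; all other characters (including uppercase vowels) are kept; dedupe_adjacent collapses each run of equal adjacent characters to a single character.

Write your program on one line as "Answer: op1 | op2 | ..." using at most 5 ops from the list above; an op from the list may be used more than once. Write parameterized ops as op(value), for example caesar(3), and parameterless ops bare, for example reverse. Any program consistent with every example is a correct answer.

drop_vowels | swapcase | reverse | swapcase

Check, running the answer program on each example:
  "amnfqra" -> "mnfqr" -> "MNFQR" -> "RQFNM" -> "rqfnm"
  "hxtqn" -> "hxtqn" -> "HXTQN" -> "NQTXH" -> "nqtxh"
  "lexzrojxbul" -> "lxzrjxbl" -> "LXZRJXBL" -> "LBXJRZXL" -> "lbxjrzxl"
  "hvesiythsoa" -> "hvsyths" -> "HVSYTHS" -> "SHTYSVH" -> "shtysvh"
  "gmgswtzjdqoy" -> "gmgswtzjdqy" -> "GMGSWTZJDQY" -> "YQDJZTWSGMG" -> "yqdjztwsgmg"
  "wdpvtkyye" -> "wdpvtkyy" -> "WDPVTKYY" -> "YYKTVPDW" -> "yyktvpdw"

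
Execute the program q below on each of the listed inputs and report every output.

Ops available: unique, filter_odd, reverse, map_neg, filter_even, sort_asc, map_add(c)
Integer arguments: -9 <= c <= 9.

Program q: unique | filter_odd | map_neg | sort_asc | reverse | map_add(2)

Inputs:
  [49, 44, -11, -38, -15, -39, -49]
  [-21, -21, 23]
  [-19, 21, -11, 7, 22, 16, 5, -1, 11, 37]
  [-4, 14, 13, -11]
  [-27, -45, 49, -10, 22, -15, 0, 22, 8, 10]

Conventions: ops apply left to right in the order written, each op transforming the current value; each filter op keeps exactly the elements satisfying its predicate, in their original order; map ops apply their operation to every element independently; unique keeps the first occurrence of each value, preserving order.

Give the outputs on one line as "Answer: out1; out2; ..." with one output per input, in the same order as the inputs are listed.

[51, 41, 17, 13, -47]; [23, -21]; [21, 13, 3, -3, -5, -9, -19, -35]; [13, -11]; [47, 29, 17, -47]

Execution, op by op:
  [49, 44, -11, -38, -15, -39, -49] -> [49, 44, -11, -38, -15, -39, -49] -> [49, -11, -15, -39, -49] -> [-49, 11, 15, 39, 49] -> [-49, 11, 15, 39, 49] -> [49, 39, 15, 11, -49] -> [51, 41, 17, 13, -47]
  [-21, -21, 23] -> [-21, 23] -> [-21, 23] -> [21, -23] -> [-23, 21] -> [21, -23] -> [23, -21]
  [-19, 21, -11, 7, 22, 16, 5, -1, 11, 37] -> [-19, 21, -11, 7, 22, 16, 5, -1, 11, 37] -> [-19, 21, -11, 7, 5, -1, 11, 37] -> [19, -21, 11, -7, -5, 1, -11, -37] -> [-37, -21, -11, -7, -5, 1, 11, 19] -> [19, 11, 1, -5, -7, -11, -21, -37] -> [21, 13, 3, -3, -5, -9, -19, -35]
  [-4, 14, 13, -11] -> [-4, 14, 13, -11] -> [13, -11] -> [-13, 11] -> [-13, 11] -> [11, -13] -> [13, -11]
  [-27, -45, 49, -10, 22, -15, 0, 22, 8, 10] -> [-27, -45, 49, -10, 22, -15, 0, 8, 10] -> [-27, -45, 49, -15] -> [27, 45, -49, 15] -> [-49, 15, 27, 45] -> [45, 27, 15, -49] -> [47, 29, 17, -47]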